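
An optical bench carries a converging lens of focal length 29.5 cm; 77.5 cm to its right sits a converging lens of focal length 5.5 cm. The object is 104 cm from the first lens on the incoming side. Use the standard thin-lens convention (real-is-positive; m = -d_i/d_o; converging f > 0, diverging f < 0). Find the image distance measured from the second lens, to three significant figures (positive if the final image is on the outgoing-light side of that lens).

6.48 cm

First lens: d_i1 = 1/(1/29.5 - 1/104) = 41.181 cm.
That image sits 36.319 cm in front of the second lens, so d_o2 = 36.319 cm.
Second lens: d_i2 = 1/(1/5.5 - 1/(36.319)) = 6.482 cm.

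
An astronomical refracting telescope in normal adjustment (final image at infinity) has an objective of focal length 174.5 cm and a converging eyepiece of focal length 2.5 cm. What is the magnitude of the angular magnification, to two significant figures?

|M| = f_obj/|f_eye| = 174.5/2.5 = 69.800.

70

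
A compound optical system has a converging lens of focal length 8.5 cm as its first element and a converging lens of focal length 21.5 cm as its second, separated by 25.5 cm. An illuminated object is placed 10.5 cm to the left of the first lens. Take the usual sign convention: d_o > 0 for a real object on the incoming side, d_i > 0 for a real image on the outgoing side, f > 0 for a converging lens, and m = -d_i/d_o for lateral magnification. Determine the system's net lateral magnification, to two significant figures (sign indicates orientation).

-2.2

Applying the thin-lens equation to the first lens, 1/8.5 = 1/10.5 + 1/d_i1, which gives d_i1 = 44.625 cm.
Its lateral magnification is m_1 = -d_i1/d_o1 = -(44.625)/10.5 = -4.2500.
This image would form 44.625 cm past lens 1, i.e. 19.125 cm beyond lens 2, so it is a virtual object for lens 2: d_o2 = 25.5 - 44.625 = -19.125 cm.
Applying the thin-lens equation again with f_2 = 21.5 cm and d_o2 = -19.125 cm gives d_i2 = 10.122 cm.
m_2 = -(10.122)/(-19.125) = 0.5292.
The system's lateral magnification is m_1 m_2 = (-4.2500)(0.5292) = -2.2492.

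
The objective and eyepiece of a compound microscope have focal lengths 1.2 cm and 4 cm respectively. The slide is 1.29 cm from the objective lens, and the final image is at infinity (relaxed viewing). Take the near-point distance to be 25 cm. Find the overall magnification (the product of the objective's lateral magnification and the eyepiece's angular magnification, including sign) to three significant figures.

-83.3

Objective: 1/d_i = 1/f_obj - 1/d_o = 1/1.2 - 1/1.29 = 0.05814 cm^-1, so d_i = 17.200 cm.
m_obj = -d_i/d_o = -17.200/1.29 = -13.333.
Eyepiece angular magnification (image at infinity): M_eye = D/f_e = 25/4 = 6.250.
Overall M = m_obj x M_eye = (-13.333)(6.250) = -83.33.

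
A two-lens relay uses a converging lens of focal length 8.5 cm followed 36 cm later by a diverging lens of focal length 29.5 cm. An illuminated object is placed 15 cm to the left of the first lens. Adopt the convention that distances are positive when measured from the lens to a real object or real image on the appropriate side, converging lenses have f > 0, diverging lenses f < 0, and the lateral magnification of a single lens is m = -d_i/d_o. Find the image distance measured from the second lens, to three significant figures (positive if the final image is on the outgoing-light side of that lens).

First lens: d_i1 = 1/(1/8.5 - 1/15) = 19.615 cm.
Object distance for lens 2: d_o2 = 36 - 19.615 = 16.385 cm.
Second lens: d_i2 = 1/(1/(-29.5) - 1/(16.385)) = -10.534 cm.

-10.5 cm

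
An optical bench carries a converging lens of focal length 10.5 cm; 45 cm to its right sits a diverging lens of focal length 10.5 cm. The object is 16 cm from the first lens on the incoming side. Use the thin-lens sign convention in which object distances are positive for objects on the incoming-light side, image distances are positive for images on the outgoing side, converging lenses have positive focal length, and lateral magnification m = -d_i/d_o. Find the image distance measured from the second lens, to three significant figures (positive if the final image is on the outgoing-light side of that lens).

-6.08 cm

First lens: d_i1 = 1/(1/10.5 - 1/16) = 30.545 cm.
That image sits 14.455 cm in front of the second lens, so d_o2 = 14.455 cm.
Second lens: d_i2 = 1/(1/(-10.5) - 1/(14.455)) = -6.082 cm.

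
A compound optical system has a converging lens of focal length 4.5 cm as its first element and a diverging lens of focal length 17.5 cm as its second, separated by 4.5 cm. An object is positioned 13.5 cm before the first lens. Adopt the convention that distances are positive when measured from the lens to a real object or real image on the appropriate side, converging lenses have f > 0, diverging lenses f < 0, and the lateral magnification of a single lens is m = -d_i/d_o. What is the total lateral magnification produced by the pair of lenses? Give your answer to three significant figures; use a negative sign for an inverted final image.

Applying the thin-lens equation to the first lens, 1/4.5 = 1/13.5 + 1/d_i1, which gives d_i1 = 6.750 cm.
Its lateral magnification is m_1 = -d_i1/d_o1 = -(6.750)/13.5 = -0.5000.
Since 6.750 cm > 4.5 cm, the first image lies past the second lens and serves as a virtual object: d_o2 = L - d_i1 = -2.250 cm.
Applying the thin-lens equation again with f_2 = -17.5 cm and d_o2 = -2.250 cm gives d_i2 = 2.582 cm.
m_2 = -(2.582)/(-2.250) = 1.1475.
The system's lateral magnification is m_1 m_2 = (-0.5000)(1.1475) = -0.5738.

-0.574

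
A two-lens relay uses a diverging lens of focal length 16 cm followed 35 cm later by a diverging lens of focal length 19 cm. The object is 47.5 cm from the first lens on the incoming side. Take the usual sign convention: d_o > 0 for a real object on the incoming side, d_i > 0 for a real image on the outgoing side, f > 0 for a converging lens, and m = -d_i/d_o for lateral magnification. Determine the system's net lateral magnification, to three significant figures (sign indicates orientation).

Lens 1: 1/d_i1 = 1/f_1 - 1/d_o1 = 1/(-16) - 1/47.5 = -0.08355 cm^-1, so d_i1 = -11.969 cm.
m_1 = -(-11.969)/47.5 = 0.2520.
With d_i1 < 0 the first image is virtual and lies on the object side; the object distance for lens 2 is d_o2 = 35 - (-11.969) = 46.969 cm.
Lens 2: 1/d_i2 = 1/f_2 - 1/d_o2 = 1/(-19) - 1/(46.969) = -0.07392 cm^-1, so d_i2 = -13.528 cm.
m_2 = -(-13.528)/(46.969) = 0.2880.
The system's lateral magnification is m_1 m_2 = (0.2520)(0.2880) = 0.0726.

0.0726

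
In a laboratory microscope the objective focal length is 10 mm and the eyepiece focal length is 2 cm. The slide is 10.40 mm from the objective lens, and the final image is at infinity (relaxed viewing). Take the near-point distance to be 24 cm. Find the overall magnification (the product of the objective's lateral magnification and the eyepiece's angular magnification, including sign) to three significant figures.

-300

Convert to cm: f_obj = 10 mm = 1 cm; d_o = 10.40 mm = 1.04 cm.
Objective: 1/d_i = 1/f_obj - 1/d_o = 1/1 - 1/1.04 = 0.03846 cm^-1, so d_i = 26.000 cm.
m_obj = -d_i/d_o = -26.000/1.04 = -25.000.
Eyepiece angular magnification (image at infinity): M_eye = D/f_e = 24/2 = 12.000.
Overall M = m_obj x M_eye = (-25.000)(12.000) = -300.00.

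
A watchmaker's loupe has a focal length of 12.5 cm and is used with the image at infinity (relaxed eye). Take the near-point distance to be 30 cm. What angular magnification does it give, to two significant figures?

M = D/f = 30/12.5 = 2.400.

2.4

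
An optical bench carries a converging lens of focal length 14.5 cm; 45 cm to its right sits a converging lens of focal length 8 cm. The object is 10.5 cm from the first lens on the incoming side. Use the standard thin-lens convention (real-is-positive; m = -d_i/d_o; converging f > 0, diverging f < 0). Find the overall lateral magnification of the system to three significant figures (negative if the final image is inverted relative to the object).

First lens: d_i1 = 1/(1/14.5 - 1/10.5) = -38.063 cm.
m_1 = -(-38.063)/10.5 = 3.6250.
The intermediate image is virtual, 38.063 cm to the left of lens 1, so d_o2 = L - d_i1 = 45 - (-38.063) = 83.062 cm.
Second lens: d_i2 = 1/(1/8 - 1/(83.062)) = 8.853 cm.
m_2 = -(8.853)/(83.062) = -0.1066.
Overall magnification: m = m_1 m_2 = -0.3863.

-0.386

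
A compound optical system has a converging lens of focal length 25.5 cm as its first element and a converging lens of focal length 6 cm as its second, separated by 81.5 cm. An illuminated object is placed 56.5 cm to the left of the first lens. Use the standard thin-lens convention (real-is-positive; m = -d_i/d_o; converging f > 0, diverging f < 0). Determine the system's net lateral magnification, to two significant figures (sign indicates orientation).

0.17

First lens: d_i1 = 1/(1/25.5 - 1/56.5) = 46.476 cm.
m_1 = -(46.476)/56.5 = -0.8226.
Object distance for lens 2: d_o2 = 81.5 - 46.476 = 35.024 cm.
Second lens: d_i2 = 1/(1/6 - 1/(35.024)) = 7.240 cm.
m_2 = -(7.240)/(35.024) = -0.2067.
The system's lateral magnification is m_1 m_2 = (-0.8226)(-0.2067) = 0.1700.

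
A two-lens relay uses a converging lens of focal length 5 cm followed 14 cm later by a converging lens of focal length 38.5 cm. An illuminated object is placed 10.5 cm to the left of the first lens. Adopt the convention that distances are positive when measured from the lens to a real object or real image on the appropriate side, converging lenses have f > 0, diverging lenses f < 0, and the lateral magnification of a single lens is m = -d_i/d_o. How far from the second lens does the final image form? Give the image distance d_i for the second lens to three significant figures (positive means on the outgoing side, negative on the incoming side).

-5.04 cm

Lens 1: 1/d_i1 = 1/f_1 - 1/d_o1 = 1/5 - 1/10.5 = 0.10476 cm^-1, so d_i1 = 9.545 cm.
That image sits 4.455 cm in front of the second lens, so d_o2 = 4.455 cm.
Lens 2: 1/d_i2 = 1/f_2 - 1/d_o2 = 1/38.5 - 1/(4.455) = -0.19852 cm^-1, so d_i2 = -5.037 cm.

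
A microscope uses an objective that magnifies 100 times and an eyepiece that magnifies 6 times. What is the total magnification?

The overall magnification of a compound microscope is the product of the objective and eyepiece magnifications:
M = M_obj x M_eye = 100 x 6 = 600.

600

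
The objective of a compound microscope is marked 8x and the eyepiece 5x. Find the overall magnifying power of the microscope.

40

The overall magnification of a compound microscope is the product of the objective and eyepiece magnifications:
M = M_obj x M_eye = 8 x 5 = 40.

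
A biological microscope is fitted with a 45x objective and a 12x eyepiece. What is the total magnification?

The overall magnification of a compound microscope is the product of the objective and eyepiece magnifications:
M = M_obj x M_eye = 45 x 12 = 540.

540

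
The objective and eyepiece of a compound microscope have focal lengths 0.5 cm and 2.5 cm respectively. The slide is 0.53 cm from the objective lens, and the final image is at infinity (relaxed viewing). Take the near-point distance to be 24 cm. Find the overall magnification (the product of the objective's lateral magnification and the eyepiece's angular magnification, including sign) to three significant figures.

Objective: 1/d_i = 1/f_obj - 1/d_o = 1/0.5 - 1/0.53 = 0.11321 cm^-1, so d_i = 8.833 cm.
m_obj = -d_i/d_o = -8.833/0.53 = -16.667.
Eyepiece angular magnification (image at infinity): M_eye = D/f_e = 24/2.5 = 9.600.
Overall M = m_obj x M_eye = (-16.667)(9.600) = -160.00.

-160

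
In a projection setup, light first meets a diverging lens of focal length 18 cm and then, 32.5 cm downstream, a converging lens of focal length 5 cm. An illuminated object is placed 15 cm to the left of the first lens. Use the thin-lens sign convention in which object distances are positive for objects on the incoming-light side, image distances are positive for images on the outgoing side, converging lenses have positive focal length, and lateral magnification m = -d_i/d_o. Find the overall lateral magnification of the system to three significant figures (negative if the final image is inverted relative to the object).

First lens: d_i1 = 1/(1/(-18) - 1/15) = -8.182 cm.
m_1 = -(-8.182)/15 = 0.5455.
With d_i1 < 0 the first image is virtual and lies on the object side; the object distance for lens 2 is d_o2 = 32.5 - (-8.182) = 40.682 cm.
Second lens: d_i2 = 1/(1/5 - 1/(40.682)) = 5.701 cm.
m_2 = -(5.701)/(40.682) = -0.1401.
Overall magnification: m = m_1 m_2 = -0.0764.

-0.0764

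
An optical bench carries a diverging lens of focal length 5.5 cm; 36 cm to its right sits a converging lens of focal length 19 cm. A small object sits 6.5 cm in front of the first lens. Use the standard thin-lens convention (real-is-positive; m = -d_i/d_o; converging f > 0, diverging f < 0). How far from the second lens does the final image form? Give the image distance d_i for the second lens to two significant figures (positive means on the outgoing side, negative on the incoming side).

Lens 1: 1/d_i1 = 1/f_1 - 1/d_o1 = 1/(-5.5) - 1/6.5 = -0.33566 cm^-1, so d_i1 = -2.979 cm.
The intermediate image is virtual, 2.979 cm to the left of lens 1, so d_o2 = L - d_i1 = 36 - (-2.979) = 38.979 cm.
Lens 2: 1/d_i2 = 1/f_2 - 1/d_o2 = 1/19 - 1/(38.979) = 0.02698 cm^-1, so d_i2 = 37.069 cm.

37 cm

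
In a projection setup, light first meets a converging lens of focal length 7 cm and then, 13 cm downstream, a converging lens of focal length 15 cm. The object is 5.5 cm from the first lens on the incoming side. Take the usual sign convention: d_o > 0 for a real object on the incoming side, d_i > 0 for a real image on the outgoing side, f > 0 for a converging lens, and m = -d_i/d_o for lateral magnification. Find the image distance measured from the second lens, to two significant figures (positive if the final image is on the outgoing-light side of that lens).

25 cm

Lens 1: 1/d_i1 = 1/f_1 - 1/d_o1 = 1/7 - 1/5.5 = -0.03896 cm^-1, so d_i1 = -25.667 cm.
The intermediate image is virtual, 25.667 cm to the left of lens 1, so d_o2 = L - d_i1 = 13 - (-25.667) = 38.667 cm.
Lens 2: 1/d_i2 = 1/f_2 - 1/d_o2 = 1/15 - 1/(38.667) = 0.04080 cm^-1, so d_i2 = 24.507 cm.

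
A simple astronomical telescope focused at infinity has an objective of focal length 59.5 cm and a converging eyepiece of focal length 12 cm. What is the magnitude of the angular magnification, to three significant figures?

4.96

|M| = f_obj/|f_eye| = 59.5/12 = 4.958.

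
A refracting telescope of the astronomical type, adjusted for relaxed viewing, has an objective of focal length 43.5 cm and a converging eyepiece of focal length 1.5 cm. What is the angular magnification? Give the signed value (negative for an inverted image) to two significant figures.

M = -f_obj/f_eye = -43.5/(1.5) = -29.000.

-29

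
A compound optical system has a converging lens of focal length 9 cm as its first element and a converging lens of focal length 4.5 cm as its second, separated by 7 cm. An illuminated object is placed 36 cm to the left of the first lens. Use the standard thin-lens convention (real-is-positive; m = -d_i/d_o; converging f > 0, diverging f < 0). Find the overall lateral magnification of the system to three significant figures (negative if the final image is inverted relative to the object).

-0.158

Lens 1: 1/d_i1 = 1/f_1 - 1/d_o1 = 1/9 - 1/36 = 0.08333 cm^-1, so d_i1 = 12.000 cm.
m_1 = -(12.000)/36 = -0.3333.
Since 12.000 cm > 7 cm, the first image lies past the second lens and serves as a virtual object: d_o2 = L - d_i1 = -5.000 cm.
Lens 2: 1/d_i2 = 1/f_2 - 1/d_o2 = 1/4.5 - 1/(-5.000) = 0.42222 cm^-1, so d_i2 = 2.368 cm.
m_2 = -(2.368)/(-5.000) = 0.4737.
Overall magnification: m = m_1 m_2 = -0.1579.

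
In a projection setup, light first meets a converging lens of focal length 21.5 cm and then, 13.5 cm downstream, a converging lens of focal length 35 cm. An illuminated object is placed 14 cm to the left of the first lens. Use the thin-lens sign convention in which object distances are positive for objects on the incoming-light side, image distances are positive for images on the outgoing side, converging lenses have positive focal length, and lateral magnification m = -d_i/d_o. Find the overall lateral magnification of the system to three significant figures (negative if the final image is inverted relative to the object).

-5.38

First lens: d_i1 = 1/(1/21.5 - 1/14) = -40.133 cm.
m_1 = -(-40.133)/14 = 2.8667.
With d_i1 < 0 the first image is virtual and lies on the object side; the object distance for lens 2 is d_o2 = 13.5 - (-40.133) = 53.633 cm.
Second lens: d_i2 = 1/(1/35 - 1/(53.633)) = 100.742 cm.
m_2 = -(100.742)/(53.633) = -1.8784.
The system's lateral magnification is m_1 m_2 = (2.8667)(-1.8784) = -5.3846.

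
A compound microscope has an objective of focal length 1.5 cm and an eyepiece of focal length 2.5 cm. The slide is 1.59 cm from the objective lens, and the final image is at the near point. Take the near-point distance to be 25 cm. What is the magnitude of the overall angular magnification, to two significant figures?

180

Objective: 1/d_i = 1/f_obj - 1/d_o = 1/1.5 - 1/1.59 = 0.03774 cm^-1, so d_i = 26.500 cm.
m_obj = -d_i/d_o = -26.500/1.59 = -16.667.
Eyepiece angular magnification (image at near point): M_eye = 1 + D/f_e = 1 + 25/2.5 = 11.000.
Overall M = m_obj x M_eye = (-16.667)(11.000) = -183.33.
|M| = 183.33.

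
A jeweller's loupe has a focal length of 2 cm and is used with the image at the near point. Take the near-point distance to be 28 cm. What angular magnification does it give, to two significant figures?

15

M = 1 + D/f = 1 + 28/2 = 15.000.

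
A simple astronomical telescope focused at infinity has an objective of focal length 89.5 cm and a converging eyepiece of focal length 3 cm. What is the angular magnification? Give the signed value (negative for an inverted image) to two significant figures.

-30

M = -f_obj/f_eye = -89.5/(3) = -29.833.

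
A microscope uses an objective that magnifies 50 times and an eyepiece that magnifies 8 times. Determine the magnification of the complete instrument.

400

The overall magnification of a compound microscope is the product of the objective and eyepiece magnifications:
M = M_obj x M_eye = 50 x 8 = 400.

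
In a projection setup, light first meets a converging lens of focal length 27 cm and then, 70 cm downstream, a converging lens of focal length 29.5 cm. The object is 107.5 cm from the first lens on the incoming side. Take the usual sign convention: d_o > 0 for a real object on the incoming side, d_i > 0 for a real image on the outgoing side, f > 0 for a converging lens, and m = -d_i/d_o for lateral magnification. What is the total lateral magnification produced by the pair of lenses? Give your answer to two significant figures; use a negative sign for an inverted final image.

2.2

Lens 1: 1/d_i1 = 1/f_1 - 1/d_o1 = 1/27 - 1/107.5 = 0.02773 cm^-1, so d_i1 = 36.056 cm.
m_1 = -(36.056)/107.5 = -0.3354.
That image sits 33.944 cm in front of the second lens, so d_o2 = 33.944 cm.
Lens 2: 1/d_i2 = 1/f_2 - 1/d_o2 = 1/29.5 - 1/(33.944) = 0.00444 cm^-1, so d_i2 = 225.321 cm.
m_2 = -(225.321)/(33.944) = -6.6380.
Total m = m_1 x m_2 = (-0.3354)(-6.6380) = 2.2264.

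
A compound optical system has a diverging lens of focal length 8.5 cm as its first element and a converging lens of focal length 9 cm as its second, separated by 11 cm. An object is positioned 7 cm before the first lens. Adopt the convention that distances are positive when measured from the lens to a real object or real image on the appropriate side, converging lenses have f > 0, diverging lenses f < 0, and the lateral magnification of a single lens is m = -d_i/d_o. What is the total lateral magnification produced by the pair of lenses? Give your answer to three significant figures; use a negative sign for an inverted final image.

Applying the thin-lens equation to the first lens, 1/(-8.5) = 1/7 + 1/d_i1, which gives d_i1 = -3.839 cm.
Its lateral magnification is m_1 = -d_i1/d_o1 = -(-3.839)/7 = 0.5484.
The intermediate image is virtual, 3.839 cm to the left of lens 1, so d_o2 = L - d_i1 = 11 - (-3.839) = 14.839 cm.
Applying the thin-lens equation again with f_2 = 9 cm and d_o2 = 14.839 cm gives d_i2 = 22.873 cm.
m_2 = -(22.873)/(14.839) = -1.5414.
Total m = m_1 x m_2 = (0.5484)(-1.5414) = -0.8453.

-0.845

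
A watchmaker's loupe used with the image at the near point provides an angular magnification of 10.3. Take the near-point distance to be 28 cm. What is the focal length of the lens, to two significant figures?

For the image at the near point, M = 1 + D/f.
f = D/(M - 1) = 28/(10.3 - 1) = 3.011 cm.

3.0 cm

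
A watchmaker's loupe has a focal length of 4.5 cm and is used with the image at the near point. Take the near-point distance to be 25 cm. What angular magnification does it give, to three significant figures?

M = 1 + D/f = 1 + 25/4.5 = 6.556.

6.56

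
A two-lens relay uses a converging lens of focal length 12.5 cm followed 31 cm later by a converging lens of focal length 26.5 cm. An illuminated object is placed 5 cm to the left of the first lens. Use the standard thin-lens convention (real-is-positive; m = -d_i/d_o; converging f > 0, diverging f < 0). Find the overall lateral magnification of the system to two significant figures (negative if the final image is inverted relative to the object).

-3.4

Lens 1: 1/d_i1 = 1/f_1 - 1/d_o1 = 1/12.5 - 1/5 = -0.12000 cm^-1, so d_i1 = -8.333 cm.
m_1 = -(-8.333)/5 = 1.6667.
The intermediate image is virtual, 8.333 cm to the left of lens 1, so d_o2 = L - d_i1 = 31 - (-8.333) = 39.333 cm.
Lens 2: 1/d_i2 = 1/f_2 - 1/d_o2 = 1/26.5 - 1/(39.333) = 0.01231 cm^-1, so d_i2 = 81.221 cm.
m_2 = -(81.221)/(39.333) = -2.0649.
Total m = m_1 x m_2 = (1.6667)(-2.0649) = -3.4416.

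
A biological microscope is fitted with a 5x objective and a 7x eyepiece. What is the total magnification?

35

The overall magnification of a compound microscope is the product of the objective and eyepiece magnifications:
M = M_obj x M_eye = 5 x 7 = 35.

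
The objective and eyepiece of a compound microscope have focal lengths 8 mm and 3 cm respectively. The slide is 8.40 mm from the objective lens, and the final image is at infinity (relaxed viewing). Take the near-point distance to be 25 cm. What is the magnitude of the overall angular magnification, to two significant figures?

Convert to cm: f_obj = 8 mm = 0.8 cm; d_o = 8.40 mm = 0.84 cm.
Objective: 1/d_i = 1/f_obj - 1/d_o = 1/0.8 - 1/0.84 = 0.05952 cm^-1, so d_i = 16.800 cm.
m_obj = -d_i/d_o = -16.800/0.84 = -20.000.
Eyepiece angular magnification (image at infinity): M_eye = D/f_e = 25/3 = 8.333.
Overall M = m_obj x M_eye = (-20.000)(8.333) = -166.67.
|M| = 166.67.

170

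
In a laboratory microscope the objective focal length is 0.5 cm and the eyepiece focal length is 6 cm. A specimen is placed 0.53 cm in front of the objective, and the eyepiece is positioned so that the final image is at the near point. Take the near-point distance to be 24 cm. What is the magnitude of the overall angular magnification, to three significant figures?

83.3

Objective: 1/d_i = 1/f_obj - 1/d_o = 1/0.5 - 1/0.53 = 0.11321 cm^-1, so d_i = 8.833 cm.
m_obj = -d_i/d_o = -8.833/0.53 = -16.667.
Eyepiece angular magnification (image at near point): M_eye = 1 + D/f_e = 1 + 24/6 = 5.000.
Overall M = m_obj x M_eye = (-16.667)(5.000) = -83.33.
|M| = 83.33.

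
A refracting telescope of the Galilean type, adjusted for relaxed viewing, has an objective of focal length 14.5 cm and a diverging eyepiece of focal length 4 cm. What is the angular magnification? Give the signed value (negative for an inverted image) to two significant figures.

M = -f_obj/f_eye = -14.5/(-4) = 3.625.

3.6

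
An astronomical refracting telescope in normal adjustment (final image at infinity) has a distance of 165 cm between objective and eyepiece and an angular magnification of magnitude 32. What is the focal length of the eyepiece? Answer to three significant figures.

In normal adjustment the tube length equals f_obj + f_eye and |M| = f_obj/f_eye.
So f_obj = 32 f_eye and 32 f_eye + f_eye = 165 cm, giving f_eye = 165/33 = 5.000 cm and f_obj = 160.000 cm.

5.00 cm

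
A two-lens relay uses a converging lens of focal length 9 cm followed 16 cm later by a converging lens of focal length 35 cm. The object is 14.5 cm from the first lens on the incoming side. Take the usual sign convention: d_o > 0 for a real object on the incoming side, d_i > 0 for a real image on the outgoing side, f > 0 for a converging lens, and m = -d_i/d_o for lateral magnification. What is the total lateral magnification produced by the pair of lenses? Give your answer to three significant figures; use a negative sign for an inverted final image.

Lens 1: 1/d_i1 = 1/f_1 - 1/d_o1 = 1/9 - 1/14.5 = 0.04215 cm^-1, so d_i1 = 23.727 cm.
m_1 = -(23.727)/14.5 = -1.6364.
This image would form 23.727 cm past lens 1, i.e. 7.727 cm beyond lens 2, so it is a virtual object for lens 2: d_o2 = 16 - 23.727 = -7.727 cm.
Lens 2: 1/d_i2 = 1/f_2 - 1/d_o2 = 1/35 - 1/(-7.727) = 0.15798 cm^-1, so d_i2 = 6.330 cm.
m_2 = -(6.330)/(-7.727) = 0.8191.
Total m = m_1 x m_2 = (-1.6364)(0.8191) = -1.3404.

-1.34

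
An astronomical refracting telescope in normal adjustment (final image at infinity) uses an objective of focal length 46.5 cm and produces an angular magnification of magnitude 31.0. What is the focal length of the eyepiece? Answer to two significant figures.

|M| = f_obj/f_eye, so f_eye = f_obj/|M| = 46.5/31.0 = 1.500 cm.

1.5 cm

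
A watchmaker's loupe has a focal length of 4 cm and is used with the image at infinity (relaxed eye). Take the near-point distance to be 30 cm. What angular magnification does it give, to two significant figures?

7.5

M = D/f = 30/4 = 7.500.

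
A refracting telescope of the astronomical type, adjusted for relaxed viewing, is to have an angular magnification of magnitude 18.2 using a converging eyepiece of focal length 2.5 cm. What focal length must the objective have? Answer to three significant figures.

45.5 cm

|M| = f_obj/|f_eye|, so f_obj = |M| x |f_eye| = 18.2 x 2.5 = 45.500 cm.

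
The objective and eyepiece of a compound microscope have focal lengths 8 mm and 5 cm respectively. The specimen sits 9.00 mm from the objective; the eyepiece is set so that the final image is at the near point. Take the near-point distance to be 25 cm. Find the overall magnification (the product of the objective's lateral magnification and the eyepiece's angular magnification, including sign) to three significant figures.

-48.0

Convert to cm: f_obj = 8 mm = 0.8 cm; d_o = 9.00 mm = 0.90 cm.
Objective: 1/d_i = 1/f_obj - 1/d_o = 1/0.8 - 1/0.90 = 0.13889 cm^-1, so d_i = 7.200 cm.
m_obj = -d_i/d_o = -7.200/0.90 = -8.000.
Eyepiece angular magnification (image at near point): M_eye = 1 + D/f_e = 1 + 25/5 = 6.000.
Overall M = m_obj x M_eye = (-8.000)(6.000) = -48.00.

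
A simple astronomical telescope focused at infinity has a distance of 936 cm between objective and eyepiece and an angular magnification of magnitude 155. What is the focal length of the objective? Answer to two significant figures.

In normal adjustment the tube length equals f_obj + f_eye and |M| = f_obj/f_eye.
So f_obj = 155 f_eye and 155 f_eye + f_eye = 936 cm, giving f_eye = 936/156 = 6.000 cm and f_obj = 930.000 cm.

930 cm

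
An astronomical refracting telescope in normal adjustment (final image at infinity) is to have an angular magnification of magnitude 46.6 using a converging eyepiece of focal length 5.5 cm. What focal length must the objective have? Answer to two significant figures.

|M| = f_obj/|f_eye|, so f_obj = |M| x |f_eye| = 46.6 x 5.5 = 256.300 cm.

260 cm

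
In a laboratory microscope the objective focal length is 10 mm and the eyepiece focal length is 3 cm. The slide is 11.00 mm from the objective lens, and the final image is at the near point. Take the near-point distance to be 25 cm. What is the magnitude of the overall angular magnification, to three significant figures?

93.3

Convert to cm: f_obj = 10 mm = 1 cm; d_o = 11.00 mm = 1.10 cm.
Objective: 1/d_i = 1/f_obj - 1/d_o = 1/1 - 1/1.10 = 0.09091 cm^-1, so d_i = 11.000 cm.
m_obj = -d_i/d_o = -11.000/1.10 = -10.000.
Eyepiece angular magnification (image at near point): M_eye = 1 + D/f_e = 1 + 25/3 = 9.333.
Overall M = m_obj x M_eye = (-10.000)(9.333) = -93.33.
|M| = 93.33.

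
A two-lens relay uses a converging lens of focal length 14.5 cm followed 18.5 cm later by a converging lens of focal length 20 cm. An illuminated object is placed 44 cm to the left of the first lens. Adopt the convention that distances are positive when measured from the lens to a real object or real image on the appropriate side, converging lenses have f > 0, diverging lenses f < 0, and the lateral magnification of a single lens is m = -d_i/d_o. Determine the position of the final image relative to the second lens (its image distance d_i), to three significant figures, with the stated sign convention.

2.70 cm

Lens 1: 1/d_i1 = 1/f_1 - 1/d_o1 = 1/14.5 - 1/44 = 0.04624 cm^-1, so d_i1 = 21.627 cm.
This image would form 21.627 cm past lens 1, i.e. 3.127 cm beyond lens 2, so it is a virtual object for lens 2: d_o2 = 18.5 - 21.627 = -3.127 cm.
Lens 2: 1/d_i2 = 1/f_2 - 1/d_o2 = 1/20 - 1/(-3.127) = 0.36978 cm^-1, so d_i2 = 2.704 cm.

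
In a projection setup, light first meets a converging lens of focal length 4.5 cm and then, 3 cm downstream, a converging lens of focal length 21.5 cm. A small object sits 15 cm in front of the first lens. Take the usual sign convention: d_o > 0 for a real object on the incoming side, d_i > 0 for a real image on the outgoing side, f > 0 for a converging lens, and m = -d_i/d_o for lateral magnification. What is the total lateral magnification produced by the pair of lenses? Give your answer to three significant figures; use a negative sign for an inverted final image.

-0.370

Lens 1: 1/d_i1 = 1/f_1 - 1/d_o1 = 1/4.5 - 1/15 = 0.15556 cm^-1, so d_i1 = 6.429 cm.
m_1 = -(6.429)/15 = -0.4286.
Since 6.429 cm > 3 cm, the first image lies past the second lens and serves as a virtual object: d_o2 = L - d_i1 = -3.429 cm.
Lens 2: 1/d_i2 = 1/f_2 - 1/d_o2 = 1/21.5 - 1/(-3.429) = 0.33818 cm^-1, so d_i2 = 2.957 cm.
m_2 = -(2.957)/(-3.429) = 0.8625.
Overall magnification: m = m_1 m_2 = -0.3696.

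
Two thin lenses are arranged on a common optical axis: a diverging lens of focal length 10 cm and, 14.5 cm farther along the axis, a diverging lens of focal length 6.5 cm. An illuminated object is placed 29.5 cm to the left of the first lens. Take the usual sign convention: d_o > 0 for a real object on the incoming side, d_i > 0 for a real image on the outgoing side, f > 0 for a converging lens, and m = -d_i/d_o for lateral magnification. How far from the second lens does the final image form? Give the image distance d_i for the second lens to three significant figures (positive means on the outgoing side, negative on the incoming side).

Lens 1: 1/d_i1 = 1/f_1 - 1/d_o1 = 1/(-10) - 1/29.5 = -0.13390 cm^-1, so d_i1 = -7.468 cm.
With d_i1 < 0 the first image is virtual and lies on the object side; the object distance for lens 2 is d_o2 = 14.5 - (-7.468) = 21.968 cm.
Lens 2: 1/d_i2 = 1/f_2 - 1/d_o2 = 1/(-6.5) - 1/(21.968) = -0.19937 cm^-1, so d_i2 = -5.016 cm.

-5.02 cm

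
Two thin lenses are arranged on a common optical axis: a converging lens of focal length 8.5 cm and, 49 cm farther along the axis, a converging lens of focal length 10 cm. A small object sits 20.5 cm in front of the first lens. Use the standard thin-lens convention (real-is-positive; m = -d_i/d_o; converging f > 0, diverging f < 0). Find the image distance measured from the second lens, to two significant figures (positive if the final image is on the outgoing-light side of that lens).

Lens 1: 1/d_i1 = 1/f_1 - 1/d_o1 = 1/8.5 - 1/20.5 = 0.06887 cm^-1, so d_i1 = 14.521 cm.
That image sits 34.479 cm in front of the second lens, so d_o2 = 34.479 cm.
Lens 2: 1/d_i2 = 1/f_2 - 1/d_o2 = 1/10 - 1/(34.479) = 0.07100 cm^-1, so d_i2 = 14.085 cm.

14 cm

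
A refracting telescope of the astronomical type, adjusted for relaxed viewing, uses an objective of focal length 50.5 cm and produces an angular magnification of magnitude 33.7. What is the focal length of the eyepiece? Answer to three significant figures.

1.50 cm

|M| = f_obj/f_eye, so f_eye = f_obj/|M| = 50.5/33.7 = 1.499 cm.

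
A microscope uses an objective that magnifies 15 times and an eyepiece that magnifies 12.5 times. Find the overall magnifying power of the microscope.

The overall magnification of a compound microscope is the product of the objective and eyepiece magnifications:
M = M_obj x M_eye = 15 x 12.5 = 187.5.

187.5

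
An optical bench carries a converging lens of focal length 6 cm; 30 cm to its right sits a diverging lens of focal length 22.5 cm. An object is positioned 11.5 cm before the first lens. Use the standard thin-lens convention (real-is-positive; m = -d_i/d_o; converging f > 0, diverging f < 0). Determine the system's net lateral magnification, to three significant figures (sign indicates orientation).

-0.614

Applying the thin-lens equation to the first lens, 1/6 = 1/11.5 + 1/d_i1, which gives d_i1 = 12.545 cm.
Its lateral magnification is m_1 = -d_i1/d_o1 = -(12.545)/11.5 = -1.0909.
That image sits 17.455 cm in front of the second lens, so d_o2 = 17.455 cm.
Applying the thin-lens equation again with f_2 = -22.5 cm and d_o2 = 17.455 cm gives d_i2 = -9.829 cm.
m_2 = -(-9.829)/(17.455) = 0.5631.
The system's lateral magnification is m_1 m_2 = (-1.0909)(0.5631) = -0.6143.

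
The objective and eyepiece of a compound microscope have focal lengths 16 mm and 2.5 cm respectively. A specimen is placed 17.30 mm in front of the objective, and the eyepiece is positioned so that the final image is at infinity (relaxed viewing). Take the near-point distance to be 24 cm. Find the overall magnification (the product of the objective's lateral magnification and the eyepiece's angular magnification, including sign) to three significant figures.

Convert to cm: f_obj = 16 mm = 1.6 cm; d_o = 17.30 mm = 1.73 cm.
Objective: 1/d_i = 1/f_obj - 1/d_o = 1/1.6 - 1/1.73 = 0.04697 cm^-1, so d_i = 21.292 cm.
m_obj = -d_i/d_o = -21.292/1.73 = -12.308.
Eyepiece angular magnification (image at infinity): M_eye = D/f_e = 24/2.5 = 9.600.
Overall M = m_obj x M_eye = (-12.308)(9.600) = -118.15.

-118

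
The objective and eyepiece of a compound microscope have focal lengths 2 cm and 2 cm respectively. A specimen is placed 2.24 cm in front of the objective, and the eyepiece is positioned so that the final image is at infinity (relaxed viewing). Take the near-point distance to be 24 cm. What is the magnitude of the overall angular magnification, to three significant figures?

Objective: 1/d_i = 1/f_obj - 1/d_o = 1/2 - 1/2.24 = 0.05357 cm^-1, so d_i = 18.667 cm.
m_obj = -d_i/d_o = -18.667/2.24 = -8.333.
Eyepiece angular magnification (image at infinity): M_eye = D/f_e = 24/2 = 12.000.
Overall M = m_obj x M_eye = (-8.333)(12.000) = -100.00.
|M| = 100.00.

100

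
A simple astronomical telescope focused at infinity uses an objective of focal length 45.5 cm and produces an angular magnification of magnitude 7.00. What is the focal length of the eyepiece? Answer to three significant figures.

6.50 cm

|M| = f_obj/f_eye, so f_eye = f_obj/|M| = 45.5/7.0 = 6.500 cm.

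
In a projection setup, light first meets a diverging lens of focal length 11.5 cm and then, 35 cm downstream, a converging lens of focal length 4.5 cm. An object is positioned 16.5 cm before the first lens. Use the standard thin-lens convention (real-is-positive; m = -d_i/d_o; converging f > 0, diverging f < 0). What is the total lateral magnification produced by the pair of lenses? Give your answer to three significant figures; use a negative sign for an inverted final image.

-0.0496

Applying the thin-lens equation to the first lens, 1/(-11.5) = 1/16.5 + 1/d_i1, which gives d_i1 = -6.777 cm.
Its lateral magnification is m_1 = -d_i1/d_o1 = -(-6.777)/16.5 = 0.4107.
With d_i1 < 0 the first image is virtual and lies on the object side; the object distance for lens 2 is d_o2 = 35 - (-6.777) = 41.777 cm.
Applying the thin-lens equation again with f_2 = 4.5 cm and d_o2 = 41.777 cm gives d_i2 = 5.043 cm.
m_2 = -(5.043)/(41.777) = -0.1207.
Total m = m_1 x m_2 = (0.4107)(-0.1207) = -0.0496.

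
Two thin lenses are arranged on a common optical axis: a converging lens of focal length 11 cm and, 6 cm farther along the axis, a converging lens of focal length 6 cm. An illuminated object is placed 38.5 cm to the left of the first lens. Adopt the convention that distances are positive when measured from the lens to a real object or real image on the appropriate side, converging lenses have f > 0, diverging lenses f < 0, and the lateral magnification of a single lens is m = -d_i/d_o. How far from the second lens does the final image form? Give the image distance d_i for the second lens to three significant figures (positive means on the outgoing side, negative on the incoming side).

3.66 cm

First lens: d_i1 = 1/(1/11 - 1/38.5) = 15.400 cm.
Since 15.400 cm > 6 cm, the first image lies past the second lens and serves as a virtual object: d_o2 = L - d_i1 = -9.400 cm.
Second lens: d_i2 = 1/(1/6 - 1/(-9.400)) = 3.662 cm.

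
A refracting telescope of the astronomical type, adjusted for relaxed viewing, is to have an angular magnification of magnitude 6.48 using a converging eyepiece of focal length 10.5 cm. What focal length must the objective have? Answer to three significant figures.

|M| = f_obj/|f_eye|, so f_obj = |M| x |f_eye| = 6.48 x 10.5 = 68.040 cm.

68.0 cm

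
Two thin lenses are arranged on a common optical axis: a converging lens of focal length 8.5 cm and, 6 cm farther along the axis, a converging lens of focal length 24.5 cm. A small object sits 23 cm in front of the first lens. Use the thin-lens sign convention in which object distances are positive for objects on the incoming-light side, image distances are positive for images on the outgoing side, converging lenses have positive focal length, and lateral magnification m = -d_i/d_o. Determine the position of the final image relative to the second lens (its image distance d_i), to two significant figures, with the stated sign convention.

5.7 cm

First lens: d_i1 = 1/(1/8.5 - 1/23) = 13.483 cm.
Since 13.483 cm > 6 cm, the first image lies past the second lens and serves as a virtual object: d_o2 = L - d_i1 = -7.483 cm.
Second lens: d_i2 = 1/(1/24.5 - 1/(-7.483)) = 5.732 cm.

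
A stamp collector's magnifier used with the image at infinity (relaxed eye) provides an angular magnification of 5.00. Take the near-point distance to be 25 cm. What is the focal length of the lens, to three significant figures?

5.00 cm

For the image at infinity, M = D/f.
f = D/M = 25/5.0 = 5.000 cm.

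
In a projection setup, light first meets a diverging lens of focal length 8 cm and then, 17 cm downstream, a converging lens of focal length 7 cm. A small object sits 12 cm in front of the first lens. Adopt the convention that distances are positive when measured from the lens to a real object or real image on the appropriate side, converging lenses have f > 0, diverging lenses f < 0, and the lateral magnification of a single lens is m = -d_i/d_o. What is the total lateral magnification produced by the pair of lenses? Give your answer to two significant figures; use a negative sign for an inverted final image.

Applying the thin-lens equation to the first lens, 1/(-8) = 1/12 + 1/d_i1, which gives d_i1 = -4.800 cm.
Its lateral magnification is m_1 = -d_i1/d_o1 = -(-4.800)/12 = 0.4000.
With d_i1 < 0 the first image is virtual and lies on the object side; the object distance for lens 2 is d_o2 = 17 - (-4.800) = 21.800 cm.
Applying the thin-lens equation again with f_2 = 7 cm and d_o2 = 21.800 cm gives d_i2 = 10.311 cm.
m_2 = -(10.311)/(21.800) = -0.4730.
The system's lateral magnification is m_1 m_2 = (0.4000)(-0.4730) = -0.1892.

-0.19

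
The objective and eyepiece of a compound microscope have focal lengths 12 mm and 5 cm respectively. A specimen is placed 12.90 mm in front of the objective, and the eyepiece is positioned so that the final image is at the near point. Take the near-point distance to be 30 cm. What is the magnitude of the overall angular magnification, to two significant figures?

Convert to cm: f_obj = 12 mm = 1.2 cm; d_o = 12.90 mm = 1.29 cm.
Objective: 1/d_i = 1/f_obj - 1/d_o = 1/1.2 - 1/1.29 = 0.05814 cm^-1, so d_i = 17.200 cm.
m_obj = -d_i/d_o = -17.200/1.29 = -13.333.
Eyepiece angular magnification (image at near point): M_eye = 1 + D/f_e = 1 + 30/5 = 7.000.
Overall M = m_obj x M_eye = (-13.333)(7.000) = -93.33.
|M| = 93.33.

93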